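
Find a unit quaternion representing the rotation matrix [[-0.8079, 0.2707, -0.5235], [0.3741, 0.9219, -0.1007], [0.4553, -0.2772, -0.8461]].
-0.2588 + 0.1705i + 0.9455j - 0.0999k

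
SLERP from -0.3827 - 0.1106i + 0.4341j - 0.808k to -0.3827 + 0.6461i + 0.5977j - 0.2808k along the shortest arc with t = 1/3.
-0.4274 + 0.1684i + 0.5479j - 0.6991k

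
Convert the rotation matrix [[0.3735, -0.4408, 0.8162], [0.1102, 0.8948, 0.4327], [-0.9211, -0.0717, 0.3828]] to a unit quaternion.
0.8141 - 0.1549i + 0.5335j + 0.1692k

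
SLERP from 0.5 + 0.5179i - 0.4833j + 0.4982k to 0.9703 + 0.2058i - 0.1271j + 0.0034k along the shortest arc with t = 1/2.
0.8082 + 0.3978i - 0.3355j + 0.2757k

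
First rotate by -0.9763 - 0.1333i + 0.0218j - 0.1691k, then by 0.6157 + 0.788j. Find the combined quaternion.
-0.6183 - 0.2153i - 0.7559j + 0.0009k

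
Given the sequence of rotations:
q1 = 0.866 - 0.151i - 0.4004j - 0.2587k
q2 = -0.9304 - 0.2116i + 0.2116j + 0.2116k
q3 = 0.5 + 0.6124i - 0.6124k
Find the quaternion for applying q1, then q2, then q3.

q2 · q1 = -0.6982 - 0.0128i + 0.4691j + 0.5406k
q3 · q2 · q1 = -0.0102 - 0.1467i - 0.0887j + 0.9852k
-0.0102 - 0.1467i - 0.0887j + 0.9852k


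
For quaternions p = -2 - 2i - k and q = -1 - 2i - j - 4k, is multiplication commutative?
No: pq = -6 + 5i - 4j + 11k ≠ -6 + 7i + 8j + 7k = qp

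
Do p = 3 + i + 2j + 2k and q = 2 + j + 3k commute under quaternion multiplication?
No: pq = -2 + 6i + 4j + 14k ≠ -2 - 2i + 10j + 12k = qp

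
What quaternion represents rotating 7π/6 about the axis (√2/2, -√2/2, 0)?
-0.2588 + 0.683i - 0.683j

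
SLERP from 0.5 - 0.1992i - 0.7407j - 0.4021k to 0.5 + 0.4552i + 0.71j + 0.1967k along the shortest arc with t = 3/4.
-0.2599 - 0.4367i - 0.8126j - 0.2853k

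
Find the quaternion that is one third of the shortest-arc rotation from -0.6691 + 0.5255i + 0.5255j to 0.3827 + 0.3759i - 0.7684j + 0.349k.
-0.6548 + 0.2431i + 0.7018j - 0.1399k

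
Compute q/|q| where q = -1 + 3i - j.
-0.3015 + 0.9045i - 0.3015j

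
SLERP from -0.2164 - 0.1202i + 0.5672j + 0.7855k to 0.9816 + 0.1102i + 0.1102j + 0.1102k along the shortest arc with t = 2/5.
-0.7235 - 0.1564i + 0.3822j + 0.5532k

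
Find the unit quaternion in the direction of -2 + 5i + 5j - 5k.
-0.225 + 0.5625i + 0.5625j - 0.5625k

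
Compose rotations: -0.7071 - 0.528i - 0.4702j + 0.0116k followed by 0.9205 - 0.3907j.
-0.8346 - 0.4906i - 0.1566j - 0.1956k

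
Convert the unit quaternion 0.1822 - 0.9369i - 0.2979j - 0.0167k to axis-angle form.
axis = (-0.9528, -0.303, -0.017), θ = 159°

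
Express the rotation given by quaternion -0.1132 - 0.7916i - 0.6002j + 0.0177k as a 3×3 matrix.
[[0.2789, 0.9542, 0.1079], [0.9462, -0.2539, -0.2005], [-0.1639, 0.158, -0.9737]]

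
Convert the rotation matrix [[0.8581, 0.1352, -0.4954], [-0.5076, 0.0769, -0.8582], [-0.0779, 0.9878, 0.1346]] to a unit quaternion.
0.7193 + 0.6416i - 0.1451j - 0.2234k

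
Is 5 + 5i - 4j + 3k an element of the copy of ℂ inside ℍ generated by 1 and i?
No. The quaternion 5 + 5i - 4j + 3k has j-coefficient y = -4 and k-coefficient z = 3, not both zero, so it does not lie in the complex subalgebra spanned by 1 and i.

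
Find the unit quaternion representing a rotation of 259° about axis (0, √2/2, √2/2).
-0.6361 + 0.5456j + 0.5456k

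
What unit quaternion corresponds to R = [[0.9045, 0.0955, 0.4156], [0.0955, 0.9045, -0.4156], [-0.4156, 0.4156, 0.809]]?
0.9511 + 0.2185i + 0.2185j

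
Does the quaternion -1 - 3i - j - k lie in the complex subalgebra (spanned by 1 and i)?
No. The quaternion -1 - 3i - j - k has j-coefficient y = -1 and k-coefficient z = -1, not both zero, so it does not lie in the complex subalgebra spanned by 1 and i.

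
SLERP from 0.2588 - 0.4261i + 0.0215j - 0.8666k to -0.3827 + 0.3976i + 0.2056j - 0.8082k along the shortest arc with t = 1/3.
0.0402 - 0.1604i + 0.0995j - 0.9812k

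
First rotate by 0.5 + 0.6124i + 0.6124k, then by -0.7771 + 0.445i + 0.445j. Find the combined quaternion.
-0.6611 + 0.0191i - 0.05j - 0.7484k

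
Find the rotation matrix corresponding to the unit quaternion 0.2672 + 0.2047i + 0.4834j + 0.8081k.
[[-0.7734, -0.2339, 0.5892], [0.6298, -0.3899, 0.6719], [0.0725, 0.8907, 0.4488]]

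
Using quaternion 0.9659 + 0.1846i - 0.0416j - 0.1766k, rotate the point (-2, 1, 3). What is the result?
(-1.979, 0.557, 3.126)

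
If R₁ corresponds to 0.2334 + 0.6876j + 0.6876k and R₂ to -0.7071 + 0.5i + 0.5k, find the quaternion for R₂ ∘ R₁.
-0.5088 - 0.2271i - 0.83j - 0.0257k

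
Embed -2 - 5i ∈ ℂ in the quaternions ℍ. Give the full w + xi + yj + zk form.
-2 - 5i + 0j + 0k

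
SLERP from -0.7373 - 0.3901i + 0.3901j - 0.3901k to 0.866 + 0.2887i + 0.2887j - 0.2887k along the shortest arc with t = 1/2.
-0.9178 - 0.3886i + 0.058j - 0.058k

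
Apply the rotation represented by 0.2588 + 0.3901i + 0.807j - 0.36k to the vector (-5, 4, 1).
(6.209, -1.254, 1.37)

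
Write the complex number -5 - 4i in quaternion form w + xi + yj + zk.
-5 - 4i + 0j + 0k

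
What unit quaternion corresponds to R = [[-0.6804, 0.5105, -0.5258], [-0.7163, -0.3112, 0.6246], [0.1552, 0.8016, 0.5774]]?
-0.3827 - 0.1156i + 0.4449j + 0.8014k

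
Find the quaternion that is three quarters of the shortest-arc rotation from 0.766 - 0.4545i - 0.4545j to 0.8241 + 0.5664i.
0.9325 + 0.3315i - 0.1434j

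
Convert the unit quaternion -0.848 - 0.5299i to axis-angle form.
axis = (-1, 0, 0), θ = 296°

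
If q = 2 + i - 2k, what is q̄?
2 - i + 2k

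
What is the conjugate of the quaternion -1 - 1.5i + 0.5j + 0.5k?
-1 + 1.5i - 0.5j - 0.5k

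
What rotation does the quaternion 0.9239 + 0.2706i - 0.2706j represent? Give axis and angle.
axis = (√2/2, -√2/2, 0), θ = π/4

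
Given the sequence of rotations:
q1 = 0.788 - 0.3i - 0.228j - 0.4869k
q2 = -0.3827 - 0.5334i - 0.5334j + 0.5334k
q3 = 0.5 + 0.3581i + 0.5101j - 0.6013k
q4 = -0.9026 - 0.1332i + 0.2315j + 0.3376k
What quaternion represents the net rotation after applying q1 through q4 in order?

q2 · q1 = -0.3235 + 0.0758i - 0.7528j + 0.5683k
q3 · q2 · q1 = 0.5368 - 0.2407i - 0.7905j + 0.1704k
q4 · q3 · q2 · q1 = -0.3911 + 0.4521i + 0.7792j + 0.1884k
-0.3911 + 0.4521i + 0.7792j + 0.1884k


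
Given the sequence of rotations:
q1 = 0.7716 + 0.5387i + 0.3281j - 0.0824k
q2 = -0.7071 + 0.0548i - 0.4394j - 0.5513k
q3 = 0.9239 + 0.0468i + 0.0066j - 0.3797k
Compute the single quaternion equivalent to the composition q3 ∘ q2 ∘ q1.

q2 · q1 = -0.4764 - 0.1215i - 0.8635j - 0.1124k
q3 · q2 · q1 = -0.4714 - 0.4632i - 0.7495j + 0.0374k
-0.4714 - 0.4632i - 0.7495j + 0.0374k


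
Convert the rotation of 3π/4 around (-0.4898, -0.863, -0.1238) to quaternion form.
0.3827 - 0.4525i - 0.7973j - 0.1144k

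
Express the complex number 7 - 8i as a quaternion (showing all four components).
7 - 8i + 0j + 0k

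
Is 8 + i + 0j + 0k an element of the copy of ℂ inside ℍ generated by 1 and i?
Yes. The quaternion 8 + i has j- and k-coefficients y = z = 0, so it lies in the complex subalgebra spanned by 1 and i.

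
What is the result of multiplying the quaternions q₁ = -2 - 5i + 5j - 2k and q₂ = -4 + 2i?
18 + 16i - 24j - 2k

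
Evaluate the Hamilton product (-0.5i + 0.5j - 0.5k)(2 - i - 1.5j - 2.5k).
-1 - 3i + 0.25j + 0.25k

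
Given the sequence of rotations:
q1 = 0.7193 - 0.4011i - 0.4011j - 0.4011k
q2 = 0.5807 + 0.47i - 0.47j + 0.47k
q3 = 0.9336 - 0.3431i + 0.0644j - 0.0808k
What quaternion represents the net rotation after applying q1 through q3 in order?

q2 · q1 = 0.6062 + 0.4822i - 0.571j - 0.2719k
q3 · q2 · q1 = 0.7462 + 0.1785i - 0.6263j - 0.138k
0.7462 + 0.1785i - 0.6263j - 0.138k


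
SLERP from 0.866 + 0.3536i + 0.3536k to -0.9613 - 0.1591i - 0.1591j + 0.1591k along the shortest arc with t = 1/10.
0.89 + 0.3387i + 0.0169j + 0.305k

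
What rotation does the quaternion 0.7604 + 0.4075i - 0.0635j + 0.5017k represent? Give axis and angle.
axis = (0.6274, -0.0978, 0.7725), θ = 81°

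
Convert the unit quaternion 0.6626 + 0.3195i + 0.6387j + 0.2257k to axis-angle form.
axis = (0.4266, 0.8528, 0.3013), θ = 97°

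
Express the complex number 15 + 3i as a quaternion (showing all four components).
15 + 3i + 0j + 0k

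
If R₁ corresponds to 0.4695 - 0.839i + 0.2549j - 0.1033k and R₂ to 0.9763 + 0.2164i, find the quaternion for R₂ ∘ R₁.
0.6399 - 0.7175i + 0.2712j - 0.0457k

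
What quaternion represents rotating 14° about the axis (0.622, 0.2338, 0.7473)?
0.9925 + 0.0758i + 0.0285j + 0.0911k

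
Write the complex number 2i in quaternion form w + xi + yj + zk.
0 + 2i + 0j + 0k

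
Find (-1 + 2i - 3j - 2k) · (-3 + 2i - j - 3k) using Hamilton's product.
-10 - i + 12j + 13k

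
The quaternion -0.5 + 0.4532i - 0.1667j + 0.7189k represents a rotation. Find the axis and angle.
axis = (0.5233, -0.1925, 0.8301), θ = 4π/3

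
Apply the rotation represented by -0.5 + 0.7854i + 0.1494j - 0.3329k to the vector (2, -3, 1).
(1.09, 3.187, 1.629)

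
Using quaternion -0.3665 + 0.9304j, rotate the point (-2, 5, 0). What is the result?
(1.463, 5, -1.364)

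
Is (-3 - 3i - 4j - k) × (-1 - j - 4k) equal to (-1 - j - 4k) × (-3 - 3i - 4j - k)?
No: pq = -5 + 18i - 5j + 16k ≠ -5 - 12i + 19j + 10k = qp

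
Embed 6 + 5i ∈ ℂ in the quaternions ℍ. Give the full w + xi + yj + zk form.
6 + 5i + 0j + 0k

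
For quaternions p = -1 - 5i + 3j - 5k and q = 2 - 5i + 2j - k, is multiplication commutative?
No: pq = -38 + 2i + 24j - 4k ≠ -38 - 12i - 16j - 14k = qp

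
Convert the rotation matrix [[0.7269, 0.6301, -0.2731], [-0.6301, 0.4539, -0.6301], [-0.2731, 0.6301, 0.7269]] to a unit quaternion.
0.8526 + 0.3695i - 0.3695k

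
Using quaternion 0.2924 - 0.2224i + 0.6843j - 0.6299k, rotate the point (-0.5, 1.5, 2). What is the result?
(1.822, -0.966, -1.499)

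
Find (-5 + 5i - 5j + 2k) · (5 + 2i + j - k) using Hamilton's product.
-28 + 18i - 21j + 30k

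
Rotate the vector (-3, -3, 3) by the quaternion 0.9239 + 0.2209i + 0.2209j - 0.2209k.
(-3, -3, 3)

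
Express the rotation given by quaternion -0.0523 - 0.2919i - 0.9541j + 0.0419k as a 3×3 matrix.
[[-0.8241, 0.5614, 0.0753], [0.5526, 0.8261, -0.1105], [-0.1243, -0.0494, -0.991]]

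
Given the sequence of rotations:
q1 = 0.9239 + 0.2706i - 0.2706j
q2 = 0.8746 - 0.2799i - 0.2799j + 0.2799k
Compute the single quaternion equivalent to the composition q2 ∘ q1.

q2 · q1 = 0.808 + 0.0538i - 0.4195j + 0.4101k
0.808 + 0.0538i - 0.4195j + 0.4101k


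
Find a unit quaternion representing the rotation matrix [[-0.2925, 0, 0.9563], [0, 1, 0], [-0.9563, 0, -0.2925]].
0.5948 + 0.8039j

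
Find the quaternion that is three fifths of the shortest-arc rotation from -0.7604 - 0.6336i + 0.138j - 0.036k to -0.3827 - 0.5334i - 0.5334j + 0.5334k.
-0.6095 - 0.652i - 0.2944j + 0.3417k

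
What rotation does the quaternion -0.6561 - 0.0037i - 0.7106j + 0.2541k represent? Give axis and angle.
axis = (-0.0049, -0.9416, 0.3367), θ = 262°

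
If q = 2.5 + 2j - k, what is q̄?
2.5 - 2j + k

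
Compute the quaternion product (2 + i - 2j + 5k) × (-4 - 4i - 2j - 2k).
2 + 2i - 14j - 34k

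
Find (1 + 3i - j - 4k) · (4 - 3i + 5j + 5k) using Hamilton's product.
38 + 24i - 2j + k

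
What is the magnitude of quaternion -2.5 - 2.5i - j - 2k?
4.183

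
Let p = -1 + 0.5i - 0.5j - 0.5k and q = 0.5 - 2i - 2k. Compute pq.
-0.5 + 3.25i + 1.75j + 0.75k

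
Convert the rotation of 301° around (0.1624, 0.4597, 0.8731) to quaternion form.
-0.8704 + 0.08i + 0.2264j + 0.4299k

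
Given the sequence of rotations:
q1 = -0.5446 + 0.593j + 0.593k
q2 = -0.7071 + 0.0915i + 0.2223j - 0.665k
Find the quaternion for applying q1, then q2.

q2 · q1 = 0.6476 + 0.4763i - 0.5946j - 0.0029k
0.6476 + 0.4763i - 0.5946j - 0.0029k


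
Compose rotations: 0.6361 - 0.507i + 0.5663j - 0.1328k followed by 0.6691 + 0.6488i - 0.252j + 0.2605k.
0.9319 - 0.0406i + 0.1727j + 0.3165k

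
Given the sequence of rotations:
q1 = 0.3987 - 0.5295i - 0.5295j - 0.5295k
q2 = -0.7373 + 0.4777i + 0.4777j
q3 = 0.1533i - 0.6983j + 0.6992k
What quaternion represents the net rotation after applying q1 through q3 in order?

q2 · q1 = 0.2119 + 0.3279i + 0.8338j + 0.3904k
q3 · q2 · q1 = 0.259 - 0.8231i + 0.0214j + 0.505k
0.259 - 0.8231i + 0.0214j + 0.505k


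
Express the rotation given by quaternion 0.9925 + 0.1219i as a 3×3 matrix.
[[1, 0, 0], [0, 0.9703, -0.242], [0, 0.242, 0.9703]]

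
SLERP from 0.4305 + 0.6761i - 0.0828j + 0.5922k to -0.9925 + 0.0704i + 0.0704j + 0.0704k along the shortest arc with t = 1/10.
0.5367 + 0.6318i - 0.0876j + 0.5523k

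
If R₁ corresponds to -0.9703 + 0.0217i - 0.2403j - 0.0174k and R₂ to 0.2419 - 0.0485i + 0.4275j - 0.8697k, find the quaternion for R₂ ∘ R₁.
-0.1461 - 0.1641i - 0.4926j + 0.842k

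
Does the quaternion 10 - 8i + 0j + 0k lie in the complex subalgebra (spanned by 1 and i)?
Yes. The quaternion 10 - 8i has j- and k-coefficients y = z = 0, so it lies in the complex subalgebra spanned by 1 and i.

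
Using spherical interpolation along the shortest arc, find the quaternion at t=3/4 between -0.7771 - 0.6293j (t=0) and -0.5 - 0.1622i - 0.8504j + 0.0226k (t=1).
-0.5783 - 0.123i - 0.8063j + 0.0171k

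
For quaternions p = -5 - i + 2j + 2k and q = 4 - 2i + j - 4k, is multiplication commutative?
No: pq = -16 - 4i - 5j + 31k ≠ -16 + 16i + 11j + 25k = qp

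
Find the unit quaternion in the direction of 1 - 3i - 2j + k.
0.2582 - 0.7746i - 0.5164j + 0.2582k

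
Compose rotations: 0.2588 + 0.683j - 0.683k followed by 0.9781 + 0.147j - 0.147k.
0.0523 + 0.7061j - 0.7061k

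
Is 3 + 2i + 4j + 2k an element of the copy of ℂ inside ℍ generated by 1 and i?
No. The quaternion 3 + 2i + 4j + 2k has j-coefficient y = 4 and k-coefficient z = 2, not both zero, so it does not lie in the complex subalgebra spanned by 1 and i.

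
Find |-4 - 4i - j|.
√33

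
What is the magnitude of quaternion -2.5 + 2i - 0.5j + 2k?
3.808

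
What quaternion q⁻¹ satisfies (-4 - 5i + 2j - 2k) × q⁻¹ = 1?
-0.0816 + 0.102i - 0.0408j + 0.0408k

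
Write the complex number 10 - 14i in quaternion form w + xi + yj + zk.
10 - 14i + 0j + 0k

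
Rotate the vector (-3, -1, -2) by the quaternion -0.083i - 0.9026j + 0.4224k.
(2.949, 0.446, 2.259)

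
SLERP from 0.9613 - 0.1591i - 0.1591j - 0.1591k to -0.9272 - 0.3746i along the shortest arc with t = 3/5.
0.9815 + 0.1665i - 0.0668j - 0.0668k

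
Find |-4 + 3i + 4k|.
√41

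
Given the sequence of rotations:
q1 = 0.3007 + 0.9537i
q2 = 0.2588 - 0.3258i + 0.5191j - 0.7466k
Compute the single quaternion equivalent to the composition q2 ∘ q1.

q2 · q1 = 0.3885 + 0.1488i - 0.5559j - 0.7196k
0.3885 + 0.1488i - 0.5559j - 0.7196k


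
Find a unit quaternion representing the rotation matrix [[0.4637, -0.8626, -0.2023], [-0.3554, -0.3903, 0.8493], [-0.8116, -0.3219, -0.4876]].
-0.3827 + 0.7651i - 0.398j - 0.3313k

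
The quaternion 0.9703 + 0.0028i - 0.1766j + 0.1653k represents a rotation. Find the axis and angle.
axis = (0.0116, -0.73, 0.6833), θ = 28°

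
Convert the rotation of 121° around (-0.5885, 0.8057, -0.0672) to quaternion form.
0.4924 - 0.5122i + 0.7012j - 0.0585k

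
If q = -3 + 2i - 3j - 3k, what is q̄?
-3 - 2i + 3j + 3k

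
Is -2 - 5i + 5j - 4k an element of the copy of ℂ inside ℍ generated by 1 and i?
No. The quaternion -2 - 5i + 5j - 4k has j-coefficient y = 5 and k-coefficient z = -4, not both zero, so it does not lie in the complex subalgebra spanned by 1 and i.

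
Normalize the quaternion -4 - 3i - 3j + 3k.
-0.61 - 0.4575i - 0.4575j + 0.4575k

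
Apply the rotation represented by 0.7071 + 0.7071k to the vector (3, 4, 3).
(-4, 3, 3)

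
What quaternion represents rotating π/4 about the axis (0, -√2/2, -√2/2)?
0.9239 - 0.2706j - 0.2706k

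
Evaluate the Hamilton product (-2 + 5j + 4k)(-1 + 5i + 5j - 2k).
-15 - 40i + 5j - 25k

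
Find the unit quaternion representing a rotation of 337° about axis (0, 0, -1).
-0.9799 - 0.1994k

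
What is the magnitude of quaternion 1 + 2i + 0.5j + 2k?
3.041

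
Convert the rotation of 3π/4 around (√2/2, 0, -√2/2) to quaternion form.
0.3827 + 0.6533i - 0.6533k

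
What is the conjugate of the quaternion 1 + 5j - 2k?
1 - 5j + 2k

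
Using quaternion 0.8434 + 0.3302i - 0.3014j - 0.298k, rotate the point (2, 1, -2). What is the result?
(2.995, -0.044, 0.159)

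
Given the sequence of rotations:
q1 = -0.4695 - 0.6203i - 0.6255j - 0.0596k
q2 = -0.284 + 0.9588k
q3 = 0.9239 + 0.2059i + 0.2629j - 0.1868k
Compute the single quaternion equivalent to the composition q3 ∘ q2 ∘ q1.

q2 · q1 = 0.1905 + 0.7759i - 0.4171j - 0.4332k
q3 · q2 · q1 = 0.045 + 0.5643i - 0.391j - 0.7257k
0.045 + 0.5643i - 0.391j - 0.7257k


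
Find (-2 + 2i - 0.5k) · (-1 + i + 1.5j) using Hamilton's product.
-3.25i - 3.5j + 3.5k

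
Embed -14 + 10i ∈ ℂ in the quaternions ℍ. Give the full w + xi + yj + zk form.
-14 + 10i + 0j + 0k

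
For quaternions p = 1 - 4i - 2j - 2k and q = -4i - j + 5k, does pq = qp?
No: pq = -8 - 16i + 27j + k ≠ -8 + 8i - 29j + 9k = qp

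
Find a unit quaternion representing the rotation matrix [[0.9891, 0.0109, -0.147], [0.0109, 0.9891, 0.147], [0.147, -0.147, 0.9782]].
0.9945 - 0.0739i - 0.0739j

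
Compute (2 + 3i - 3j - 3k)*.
2 - 3i + 3j + 3k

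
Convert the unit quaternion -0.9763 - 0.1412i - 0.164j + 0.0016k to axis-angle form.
axis = (-0.6524, -0.7578, 0.0074), θ = 335°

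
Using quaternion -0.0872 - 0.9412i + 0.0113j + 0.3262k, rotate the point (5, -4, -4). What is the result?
(6.256, 4.174, -0.659)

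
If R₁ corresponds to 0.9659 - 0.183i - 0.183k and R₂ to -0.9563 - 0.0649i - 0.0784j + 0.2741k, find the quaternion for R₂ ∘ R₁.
-0.8854 + 0.1267i - 0.1378j + 0.4254k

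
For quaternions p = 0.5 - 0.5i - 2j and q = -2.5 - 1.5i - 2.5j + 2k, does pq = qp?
No: pq = -7 - 3.5i + 4.75j - 0.75k ≠ -7 + 4.5i + 2.75j + 2.75k = qp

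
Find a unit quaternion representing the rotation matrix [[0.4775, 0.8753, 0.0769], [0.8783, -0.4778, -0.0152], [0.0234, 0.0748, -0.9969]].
0.0262 + 0.8591i + 0.5103j + 0.0292k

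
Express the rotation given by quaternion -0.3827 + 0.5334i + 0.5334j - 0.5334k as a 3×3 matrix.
[[-0.1381, 0.1608, -0.9773], [0.9773, -0.1381, -0.1608], [-0.1608, -0.9773, -0.1381]]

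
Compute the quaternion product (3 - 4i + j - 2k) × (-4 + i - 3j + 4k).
3 + 17i + j + 31k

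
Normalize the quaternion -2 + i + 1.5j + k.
-0.6963 + 0.3482i + 0.5222j + 0.3482k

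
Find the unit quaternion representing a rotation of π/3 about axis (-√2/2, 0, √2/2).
0.866 - 0.3536i + 0.3536k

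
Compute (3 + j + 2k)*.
3 - j - 2k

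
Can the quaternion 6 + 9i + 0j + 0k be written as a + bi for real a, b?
Yes. The quaternion 6 + 9i has j- and k-coefficients y = z = 0, so it lies in the complex subalgebra spanned by 1 and i.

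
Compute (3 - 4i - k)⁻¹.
0.1154 + 0.1538i + 0.0385k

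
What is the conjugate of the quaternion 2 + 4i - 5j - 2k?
2 - 4i + 5j + 2k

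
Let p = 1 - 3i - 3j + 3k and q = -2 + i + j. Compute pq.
4 + 4i + 10j - 6k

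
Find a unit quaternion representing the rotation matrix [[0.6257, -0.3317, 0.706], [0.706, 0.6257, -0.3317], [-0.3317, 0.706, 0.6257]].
0.8481 + 0.3059i + 0.3059j + 0.3059k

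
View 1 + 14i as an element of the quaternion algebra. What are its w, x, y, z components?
1 + 14i + 0j + 0k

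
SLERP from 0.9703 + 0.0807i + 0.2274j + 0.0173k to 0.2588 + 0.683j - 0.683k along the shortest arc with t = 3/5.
0.6558 + 0.0395i + 0.5896j - 0.4699k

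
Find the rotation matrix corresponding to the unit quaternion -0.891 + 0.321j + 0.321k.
[[0.5878, 0.572, -0.572], [-0.572, 0.7939, 0.2061], [0.572, 0.2061, 0.7939]]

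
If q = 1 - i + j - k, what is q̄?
1 + i - j + k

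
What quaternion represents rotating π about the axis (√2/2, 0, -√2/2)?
0.7071i - 0.7071k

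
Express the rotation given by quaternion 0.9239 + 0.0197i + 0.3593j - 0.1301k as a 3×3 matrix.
[[0.708, 0.2546, 0.6588], [-0.2262, 0.9654, -0.1299], [-0.669, -0.0571, 0.741]]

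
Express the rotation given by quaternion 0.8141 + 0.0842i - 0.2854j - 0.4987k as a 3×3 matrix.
[[0.3397, 0.7639, -0.5487], [-0.86, 0.4884, 0.1476], [0.3807, 0.4218, 0.8229]]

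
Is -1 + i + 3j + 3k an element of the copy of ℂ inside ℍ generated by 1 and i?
No. The quaternion -1 + i + 3j + 3k has j-coefficient y = 3 and k-coefficient z = 3, not both zero, so it does not lie in the complex subalgebra spanned by 1 and i.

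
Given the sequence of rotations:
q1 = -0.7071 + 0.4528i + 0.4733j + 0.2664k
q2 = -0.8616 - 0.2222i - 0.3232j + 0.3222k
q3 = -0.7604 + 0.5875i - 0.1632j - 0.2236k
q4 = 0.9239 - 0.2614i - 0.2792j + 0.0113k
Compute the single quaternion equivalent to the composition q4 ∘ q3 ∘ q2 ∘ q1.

q2 · q1 = 0.777 - 0.4716i + 0.0258j - 0.4162k
q3 · q2 · q1 = -0.4026 + 0.8888i + 0.2035j + 0.0809k
q4 · q3 · q2 · q1 = -0.0837 + 0.9015i + 0.3316j + 0.2652k
-0.0837 + 0.9015i + 0.3316j + 0.2652k


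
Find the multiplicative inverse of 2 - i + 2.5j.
0.1778 + 0.0889i - 0.2222j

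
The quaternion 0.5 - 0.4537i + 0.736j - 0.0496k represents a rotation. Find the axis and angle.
axis = (-0.5239, 0.8499, -0.0573), θ = 2π/3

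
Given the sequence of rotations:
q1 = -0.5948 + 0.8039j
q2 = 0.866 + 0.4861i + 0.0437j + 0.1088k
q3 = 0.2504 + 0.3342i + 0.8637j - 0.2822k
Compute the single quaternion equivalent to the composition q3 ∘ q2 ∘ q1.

q2 · q1 = -0.5502 - 0.3766i + 0.6702j + 0.3261k
q3 · q2 · q1 = -0.4987 + 0.1926i - 0.3101j + 0.7862k
-0.4987 + 0.1926i - 0.3101j + 0.7862k


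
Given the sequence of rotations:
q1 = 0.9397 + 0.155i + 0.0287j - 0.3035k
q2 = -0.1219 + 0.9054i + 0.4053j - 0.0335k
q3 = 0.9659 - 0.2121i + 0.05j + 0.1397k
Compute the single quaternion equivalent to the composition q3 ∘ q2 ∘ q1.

q2 · q1 = -0.2767 + 0.7099i + 0.647j - 0.0313k
q3 · q2 · q1 = -0.1447 + 0.6524i + 0.7036j - 0.2416k
-0.1447 + 0.6524i + 0.7036j - 0.2416k


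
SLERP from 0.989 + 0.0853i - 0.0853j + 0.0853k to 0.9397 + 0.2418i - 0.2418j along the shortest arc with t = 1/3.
0.979 + 0.1385i - 0.1385j + 0.0572k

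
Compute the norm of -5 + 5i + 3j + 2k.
√63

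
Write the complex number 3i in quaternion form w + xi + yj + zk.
0 + 3i + 0j + 0k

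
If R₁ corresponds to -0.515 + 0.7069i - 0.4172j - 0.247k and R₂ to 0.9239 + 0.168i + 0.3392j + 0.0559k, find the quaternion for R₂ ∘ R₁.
-0.4392 + 0.5061i - 0.4791j - 0.5669k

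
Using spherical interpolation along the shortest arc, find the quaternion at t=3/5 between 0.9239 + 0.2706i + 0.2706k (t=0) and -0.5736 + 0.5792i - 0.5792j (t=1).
0.8601 - 0.2749i + 0.4084j + 0.1335k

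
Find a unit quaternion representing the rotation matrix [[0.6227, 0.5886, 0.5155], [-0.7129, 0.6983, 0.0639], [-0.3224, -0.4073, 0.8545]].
0.891 - 0.1322i + 0.2351j - 0.3652k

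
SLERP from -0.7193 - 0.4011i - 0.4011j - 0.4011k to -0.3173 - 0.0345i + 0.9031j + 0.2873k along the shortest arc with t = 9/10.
0.2059 - 0.0218i - 0.9209j - 0.3304k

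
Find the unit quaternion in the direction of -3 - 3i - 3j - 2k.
-0.5388 - 0.5388i - 0.5388j - 0.3592k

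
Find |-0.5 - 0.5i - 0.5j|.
0.866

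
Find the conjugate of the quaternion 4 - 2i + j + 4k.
4 + 2i - j - 4k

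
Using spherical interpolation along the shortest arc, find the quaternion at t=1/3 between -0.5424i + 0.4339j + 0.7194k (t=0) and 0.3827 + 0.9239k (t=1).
0.1422 - 0.3872i + 0.3097j + 0.8567k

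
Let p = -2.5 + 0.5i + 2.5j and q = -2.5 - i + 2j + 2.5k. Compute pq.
1.75 + 7.5i - 12.5j - 2.75k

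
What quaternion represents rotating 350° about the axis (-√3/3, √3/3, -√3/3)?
-0.9962 - 0.0503i + 0.0503j - 0.0503k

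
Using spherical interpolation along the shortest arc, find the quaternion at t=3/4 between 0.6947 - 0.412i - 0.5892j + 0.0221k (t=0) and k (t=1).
0.2624 - 0.1556i - 0.2225j + 0.926k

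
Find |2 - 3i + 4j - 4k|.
√45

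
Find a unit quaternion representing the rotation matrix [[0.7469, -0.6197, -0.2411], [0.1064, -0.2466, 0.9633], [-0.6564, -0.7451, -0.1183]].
0.5878 - 0.7266i + 0.1766j + 0.3088k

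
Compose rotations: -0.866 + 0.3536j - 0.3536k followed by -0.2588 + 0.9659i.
0.2241 - 0.8365i + 0.25j + 0.4331k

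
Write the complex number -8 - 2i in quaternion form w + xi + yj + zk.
-8 - 2i + 0j + 0k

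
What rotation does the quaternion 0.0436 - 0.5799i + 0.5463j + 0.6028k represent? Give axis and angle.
axis = (-0.5805, 0.5468, 0.6034), θ = 175°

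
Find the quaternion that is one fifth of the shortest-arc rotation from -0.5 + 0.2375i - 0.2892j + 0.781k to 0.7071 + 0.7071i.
-0.6518 + 0.0195i - 0.2633j + 0.7109k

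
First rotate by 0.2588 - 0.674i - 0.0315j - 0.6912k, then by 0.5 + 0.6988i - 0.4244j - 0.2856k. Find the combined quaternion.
0.3896 + 0.1282i + 0.5499j - 0.7276k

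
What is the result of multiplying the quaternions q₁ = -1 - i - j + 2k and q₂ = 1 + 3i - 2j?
7j + 7k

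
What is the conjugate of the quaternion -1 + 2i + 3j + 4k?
-1 - 2i - 3j - 4k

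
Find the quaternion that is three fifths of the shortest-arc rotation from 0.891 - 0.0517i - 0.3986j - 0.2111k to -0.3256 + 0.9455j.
0.6058 - 0.0229i - 0.7898j - 0.0935k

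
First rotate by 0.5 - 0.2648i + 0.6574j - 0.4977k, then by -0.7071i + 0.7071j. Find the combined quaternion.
-0.6521 - 0.7055i + 0.0016j - 0.2776k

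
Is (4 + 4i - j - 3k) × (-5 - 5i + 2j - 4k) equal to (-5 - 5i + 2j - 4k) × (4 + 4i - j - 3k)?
No: pq = -10 - 30i + 44j + 2k ≠ -10 - 50i - 18j - 4k = qp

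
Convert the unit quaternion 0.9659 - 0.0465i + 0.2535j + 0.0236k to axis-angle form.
axis = (-0.1797, 0.9795, 0.0912), θ = π/6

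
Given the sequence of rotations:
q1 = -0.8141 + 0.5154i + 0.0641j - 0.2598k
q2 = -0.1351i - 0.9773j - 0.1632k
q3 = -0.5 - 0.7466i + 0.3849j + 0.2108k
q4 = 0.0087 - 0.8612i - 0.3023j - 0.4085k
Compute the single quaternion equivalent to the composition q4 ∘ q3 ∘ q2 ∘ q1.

q2 · q1 = 0.0899 + 0.3743i + 0.6764j + 0.6279k
q3 · q2 · q1 = -0.1582 - 0.1552i + 0.2441j - 0.9441k
q4 · q3 · q2 · q1 = -0.4469 + 0.52i - 0.6997j - 0.2007k
-0.4469 + 0.52i - 0.6997j - 0.2007k


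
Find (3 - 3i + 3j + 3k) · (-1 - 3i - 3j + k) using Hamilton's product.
-6 + 6i - 18j + 18k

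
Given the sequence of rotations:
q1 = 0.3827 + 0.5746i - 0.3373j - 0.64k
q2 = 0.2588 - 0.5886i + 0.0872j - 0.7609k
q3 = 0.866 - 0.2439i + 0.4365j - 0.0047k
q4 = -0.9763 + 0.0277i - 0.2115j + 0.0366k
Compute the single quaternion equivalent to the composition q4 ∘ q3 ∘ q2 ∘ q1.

q2 · q1 = -0.0203 - 0.389i - 0.8678j - 0.3084k
q3 · q2 · q1 = 0.2649 - 0.4706i - 0.8338j + 0.1145k
q4 · q3 · q2 · q1 = -0.4261 + 0.4731i + 0.7376j - 0.2247k
-0.4261 + 0.4731i + 0.7376j - 0.2247k


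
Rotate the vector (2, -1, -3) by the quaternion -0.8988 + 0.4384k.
(0.443, -2.192, -3)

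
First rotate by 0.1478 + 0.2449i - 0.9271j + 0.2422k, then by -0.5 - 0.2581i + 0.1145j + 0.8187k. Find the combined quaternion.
-0.1028 + 0.6262i + 0.7435j + 0.2111k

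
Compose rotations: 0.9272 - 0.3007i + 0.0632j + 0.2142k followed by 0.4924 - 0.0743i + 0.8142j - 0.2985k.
0.4467 - 0.0237i + 0.8917j + 0.0688k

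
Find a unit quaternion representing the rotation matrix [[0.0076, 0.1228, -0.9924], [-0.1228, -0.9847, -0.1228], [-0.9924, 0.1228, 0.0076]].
-0.0872 - 0.7044i + 0.7044k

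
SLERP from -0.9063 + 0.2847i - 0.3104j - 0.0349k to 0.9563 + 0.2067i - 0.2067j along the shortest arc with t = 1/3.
-0.9815 + 0.125i - 0.143j - 0.0245k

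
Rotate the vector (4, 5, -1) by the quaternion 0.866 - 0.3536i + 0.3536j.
(1.137, 2.137, -6.012)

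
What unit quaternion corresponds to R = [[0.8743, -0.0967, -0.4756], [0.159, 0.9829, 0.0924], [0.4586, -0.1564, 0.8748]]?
0.9659 - 0.0644i - 0.2418j + 0.0662k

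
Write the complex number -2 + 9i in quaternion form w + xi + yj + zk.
-2 + 9i + 0j + 0k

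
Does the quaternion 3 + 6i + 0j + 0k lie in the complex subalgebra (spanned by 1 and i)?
Yes. The quaternion 3 + 6i has j- and k-coefficients y = z = 0, so it lies in the complex subalgebra spanned by 1 and i.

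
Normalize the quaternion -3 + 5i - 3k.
-0.4575 + 0.7625i - 0.4575k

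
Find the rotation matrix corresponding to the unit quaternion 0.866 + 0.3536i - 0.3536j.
[[0.7499, -0.2501, -0.6124], [-0.2501, 0.7499, -0.6124], [0.6124, 0.6124, 0.4999]]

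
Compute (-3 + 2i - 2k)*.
-3 - 2i + 2k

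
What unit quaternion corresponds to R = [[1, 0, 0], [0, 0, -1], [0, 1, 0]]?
0.7071 + 0.7071i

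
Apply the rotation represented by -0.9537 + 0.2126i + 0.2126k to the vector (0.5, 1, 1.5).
(0.996, 1.225, 1.004)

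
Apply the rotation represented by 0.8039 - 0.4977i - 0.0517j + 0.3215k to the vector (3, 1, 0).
(1.898, 2.003, -1.544)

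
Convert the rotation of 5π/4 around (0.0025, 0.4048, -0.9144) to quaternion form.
-0.3827 + 0.0023i + 0.374j - 0.8448k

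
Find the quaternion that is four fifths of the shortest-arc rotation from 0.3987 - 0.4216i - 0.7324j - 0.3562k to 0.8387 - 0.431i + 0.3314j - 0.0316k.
0.8536 - 0.496i + 0.1018j - 0.1224k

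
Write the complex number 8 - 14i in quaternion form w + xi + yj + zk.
8 - 14i + 0j + 0k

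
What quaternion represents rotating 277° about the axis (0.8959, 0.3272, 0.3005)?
-0.749 + 0.5936i + 0.2168j + 0.1991k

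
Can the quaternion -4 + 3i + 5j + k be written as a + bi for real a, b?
No. The quaternion -4 + 3i + 5j + k has j-coefficient y = 5 and k-coefficient z = 1, not both zero, so it does not lie in the complex subalgebra spanned by 1 and i.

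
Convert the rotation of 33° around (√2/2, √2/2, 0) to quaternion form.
0.9588 + 0.2008i + 0.2008j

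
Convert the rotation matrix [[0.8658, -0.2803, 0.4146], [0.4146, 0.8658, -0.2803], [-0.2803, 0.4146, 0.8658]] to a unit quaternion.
0.9483 + 0.1832i + 0.1832j + 0.1832k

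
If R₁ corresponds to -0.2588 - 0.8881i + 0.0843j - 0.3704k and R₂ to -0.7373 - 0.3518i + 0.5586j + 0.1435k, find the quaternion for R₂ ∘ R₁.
-0.1156 + 0.5268i - 0.4645j + 0.7024k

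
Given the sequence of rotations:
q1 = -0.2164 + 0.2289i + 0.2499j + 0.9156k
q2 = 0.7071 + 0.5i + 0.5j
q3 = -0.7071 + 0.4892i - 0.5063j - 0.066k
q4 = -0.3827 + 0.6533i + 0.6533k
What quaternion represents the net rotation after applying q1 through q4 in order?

q2 · q1 = -0.3924 + 0.5115i - 0.3893j + 0.6579k
q3 · q2 · q1 = -0.1264 - 0.9124i + 0.1183j - 0.3708k
q4 · q3 · q2 · q1 = 0.8867 + 0.1893i - 0.3991j + 0.1366k
0.8867 + 0.1893i - 0.3991j + 0.1366k


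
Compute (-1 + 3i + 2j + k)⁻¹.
-0.0667 - 0.2i - 0.1333j - 0.0667k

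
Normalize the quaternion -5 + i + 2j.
-0.9129 + 0.1826i + 0.3651j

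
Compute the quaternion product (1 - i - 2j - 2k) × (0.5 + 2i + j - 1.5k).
1.5 + 6.5i - 5.5j + 0.5k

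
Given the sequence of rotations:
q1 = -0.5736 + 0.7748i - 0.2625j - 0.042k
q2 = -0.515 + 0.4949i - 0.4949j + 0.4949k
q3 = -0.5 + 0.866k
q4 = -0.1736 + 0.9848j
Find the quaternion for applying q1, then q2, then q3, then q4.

q2 · q1 = -0.1972 - 0.5322i + 0.8233j - 0.0087k
q3 · q2 · q1 = 0.1061 - 0.4469i - 0.8725j - 0.1664k
q4 · q3 · q2 · q1 = 0.8408 - 0.0863i + 0.256j + 0.469k
0.8408 - 0.0863i + 0.256j + 0.469k


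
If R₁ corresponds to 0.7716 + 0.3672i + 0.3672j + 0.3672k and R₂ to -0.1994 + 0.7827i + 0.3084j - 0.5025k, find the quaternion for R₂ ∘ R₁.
-0.37 + 0.8285i - 0.3072j - 0.2868k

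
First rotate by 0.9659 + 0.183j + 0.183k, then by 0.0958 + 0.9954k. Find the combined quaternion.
-0.0896 - 0.1822i + 0.0175j + 0.979k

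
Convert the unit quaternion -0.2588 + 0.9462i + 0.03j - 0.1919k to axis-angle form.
axis = (0.9796, 0.0311, -0.1987), θ = 7π/6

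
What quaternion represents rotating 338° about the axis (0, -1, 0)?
-0.9816 - 0.1908j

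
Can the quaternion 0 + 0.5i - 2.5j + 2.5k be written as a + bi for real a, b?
No. The quaternion 0.5i - 2.5j + 2.5k has j-coefficient y = -2.5 and k-coefficient z = 2.5, not both zero, so it does not lie in the complex subalgebra spanned by 1 and i.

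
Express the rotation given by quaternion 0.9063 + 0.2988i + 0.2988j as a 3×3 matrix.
[[0.8214, 0.1786, 0.5416], [0.1786, 0.8214, -0.5416], [-0.5416, 0.5416, 0.6429]]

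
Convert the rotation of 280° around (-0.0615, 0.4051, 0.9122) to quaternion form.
-0.766 - 0.0395i + 0.2604j + 0.5864k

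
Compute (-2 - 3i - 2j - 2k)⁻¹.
-0.0952 + 0.1429i + 0.0952j + 0.0952k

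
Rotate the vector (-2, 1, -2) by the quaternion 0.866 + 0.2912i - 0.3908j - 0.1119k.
(0.111, 2.482, -1.681)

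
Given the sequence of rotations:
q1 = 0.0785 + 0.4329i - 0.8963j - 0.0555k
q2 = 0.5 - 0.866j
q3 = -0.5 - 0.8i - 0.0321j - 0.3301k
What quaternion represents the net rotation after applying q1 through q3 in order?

q2 · q1 = -0.7369 + 0.2645i - 0.5161j + 0.3471k
q3 · q2 · q1 = 0.6781 + 0.2758i + 0.4721j + 0.4911k
0.6781 + 0.2758i + 0.4721j + 0.4911k


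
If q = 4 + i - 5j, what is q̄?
4 - i + 5j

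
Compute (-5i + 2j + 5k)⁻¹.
0.0926i - 0.037j - 0.0926k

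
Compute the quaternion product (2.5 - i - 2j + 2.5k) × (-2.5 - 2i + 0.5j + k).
-9.75 - 5.75i + 2.25j - 8.25k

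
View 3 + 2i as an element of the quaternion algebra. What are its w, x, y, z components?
3 + 2i + 0j + 0k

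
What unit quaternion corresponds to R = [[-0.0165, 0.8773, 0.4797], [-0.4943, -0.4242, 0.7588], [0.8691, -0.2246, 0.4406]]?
-0.5 + 0.4917i + 0.1947j + 0.6858k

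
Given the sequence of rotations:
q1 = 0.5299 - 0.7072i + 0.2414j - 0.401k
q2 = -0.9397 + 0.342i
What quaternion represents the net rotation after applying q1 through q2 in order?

q2 · q1 = -0.2561 + 0.8458i - 0.0897j + 0.4594k
-0.2561 + 0.8458i - 0.0897j + 0.4594k


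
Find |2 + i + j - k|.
√7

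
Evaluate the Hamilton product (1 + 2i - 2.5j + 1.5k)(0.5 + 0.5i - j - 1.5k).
-0.75 + 6.75i + 1.5j - 1.5k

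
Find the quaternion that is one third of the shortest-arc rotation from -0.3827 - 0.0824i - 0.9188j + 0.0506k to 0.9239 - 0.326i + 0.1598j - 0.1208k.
-0.6533 + 0.0683i - 0.7491j + 0.0858k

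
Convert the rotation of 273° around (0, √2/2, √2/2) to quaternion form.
-0.7254 + 0.4867j + 0.4867k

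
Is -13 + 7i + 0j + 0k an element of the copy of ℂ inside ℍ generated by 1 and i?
Yes. The quaternion -13 + 7i has j- and k-coefficients y = z = 0, so it lies in the complex subalgebra spanned by 1 and i.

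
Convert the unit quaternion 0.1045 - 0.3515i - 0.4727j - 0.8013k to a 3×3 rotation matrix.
[[-0.7311, 0.4998, 0.4645], [0.1648, -0.5313, 0.831], [0.6621, 0.6841, 0.306]]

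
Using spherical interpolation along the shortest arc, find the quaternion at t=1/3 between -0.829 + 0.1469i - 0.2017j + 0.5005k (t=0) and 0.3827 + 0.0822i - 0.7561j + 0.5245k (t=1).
-0.5096 + 0.1609i - 0.5238j + 0.6634k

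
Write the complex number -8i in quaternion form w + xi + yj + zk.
0 - 8i + 0j + 0k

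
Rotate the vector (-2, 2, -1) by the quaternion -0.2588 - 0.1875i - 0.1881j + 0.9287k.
(2.945, -0.324, -0.472)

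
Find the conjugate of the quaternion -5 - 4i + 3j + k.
-5 + 4i - 3j - k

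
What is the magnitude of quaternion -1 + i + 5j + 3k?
6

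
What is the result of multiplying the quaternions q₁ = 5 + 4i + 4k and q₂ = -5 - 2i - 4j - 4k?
-1 - 14i - 12j - 56k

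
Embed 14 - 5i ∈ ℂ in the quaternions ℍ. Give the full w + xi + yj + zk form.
14 - 5i + 0j + 0k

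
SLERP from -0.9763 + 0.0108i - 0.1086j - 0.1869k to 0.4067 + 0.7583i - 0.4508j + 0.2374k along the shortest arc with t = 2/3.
-0.7153 - 0.5757i + 0.2999j - 0.259k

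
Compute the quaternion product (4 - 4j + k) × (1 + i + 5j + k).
23 - 5i + 17j + 9k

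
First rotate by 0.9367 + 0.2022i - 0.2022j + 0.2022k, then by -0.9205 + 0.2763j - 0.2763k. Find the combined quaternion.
-0.7505 - 0.1861i + 0.3891j - 0.5008k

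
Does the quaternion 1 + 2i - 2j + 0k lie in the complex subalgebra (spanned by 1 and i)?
No. The quaternion 1 + 2i - 2j has j-coefficient y = -2 and k-coefficient z = 0, not both zero, so it does not lie in the complex subalgebra spanned by 1 and i.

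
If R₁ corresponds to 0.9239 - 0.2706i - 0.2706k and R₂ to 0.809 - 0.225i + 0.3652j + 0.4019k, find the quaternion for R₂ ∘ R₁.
0.7953 - 0.5256i + 0.1678j + 0.2512k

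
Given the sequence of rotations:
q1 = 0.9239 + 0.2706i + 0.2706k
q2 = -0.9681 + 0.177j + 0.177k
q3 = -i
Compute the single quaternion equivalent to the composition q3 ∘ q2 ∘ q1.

q2 · q1 = -0.9423 - 0.2141i + 0.2114j - 0.1463k
q3 · q2 · q1 = -0.2141 + 0.9423i - 0.1463j - 0.2114k
-0.2141 + 0.9423i - 0.1463j - 0.2114k


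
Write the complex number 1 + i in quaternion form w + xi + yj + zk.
1 + i + 0j + 0k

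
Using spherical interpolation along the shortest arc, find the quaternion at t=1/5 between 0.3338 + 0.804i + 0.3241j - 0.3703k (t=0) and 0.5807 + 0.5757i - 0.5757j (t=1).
0.4291 + 0.8333i + 0.1395j - 0.3193k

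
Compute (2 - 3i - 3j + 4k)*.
2 + 3i + 3j - 4k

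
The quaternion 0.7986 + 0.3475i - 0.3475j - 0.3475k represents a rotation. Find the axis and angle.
axis = (√3/3, -√3/3, -√3/3), θ = 74°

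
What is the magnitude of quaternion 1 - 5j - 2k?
√30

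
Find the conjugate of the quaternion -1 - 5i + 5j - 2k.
-1 + 5i - 5j + 2k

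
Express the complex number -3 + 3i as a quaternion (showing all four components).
-3 + 3i + 0j + 0k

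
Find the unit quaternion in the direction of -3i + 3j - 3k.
-0.5774i + 0.5774j - 0.5774k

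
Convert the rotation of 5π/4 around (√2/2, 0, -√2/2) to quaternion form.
-0.3827 + 0.6533i - 0.6533k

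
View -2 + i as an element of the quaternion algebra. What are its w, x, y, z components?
-2 + i + 0j + 0k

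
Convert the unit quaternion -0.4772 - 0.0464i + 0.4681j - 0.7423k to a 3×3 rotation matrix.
[[-0.5403, -0.7519, -0.3779], [0.665, -0.1063, -0.7392], [0.5156, -0.6507, 0.5575]]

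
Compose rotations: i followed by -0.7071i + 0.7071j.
0.7071 - 0.7071k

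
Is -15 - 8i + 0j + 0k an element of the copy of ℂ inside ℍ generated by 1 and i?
Yes. The quaternion -15 - 8i has j- and k-coefficients y = z = 0, so it lies in the complex subalgebra spanned by 1 and i.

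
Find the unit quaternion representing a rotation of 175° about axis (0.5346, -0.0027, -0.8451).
0.0436 + 0.5341i - 0.0027j - 0.8443k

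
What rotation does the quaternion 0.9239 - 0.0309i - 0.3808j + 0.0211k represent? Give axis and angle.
axis = (-0.0808, -0.9952, 0.0551), θ = π/4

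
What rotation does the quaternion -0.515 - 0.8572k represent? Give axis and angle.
axis = (0, 0, -1), θ = 242°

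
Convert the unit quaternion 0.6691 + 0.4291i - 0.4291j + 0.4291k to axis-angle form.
axis = (√3/3, -√3/3, √3/3), θ = 96°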